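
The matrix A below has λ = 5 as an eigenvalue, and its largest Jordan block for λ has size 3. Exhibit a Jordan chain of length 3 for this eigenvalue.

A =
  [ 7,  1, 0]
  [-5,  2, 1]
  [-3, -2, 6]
A Jordan chain for λ = 5 of length 3:
v_1 = (-1, 2, 1)ᵀ
v_2 = (2, -5, -3)ᵀ
v_3 = (1, 0, 0)ᵀ

Let N = A − (5)·I. We want v_3 with N^3 v_3 = 0 but N^2 v_3 ≠ 0; then v_{j-1} := N · v_j for j = 3, …, 2.

Pick v_3 = (1, 0, 0)ᵀ.
Then v_2 = N · v_3 = (2, -5, -3)ᵀ.
Then v_1 = N · v_2 = (-1, 2, 1)ᵀ.

Sanity check: (A − (5)·I) v_1 = (0, 0, 0)ᵀ = 0. ✓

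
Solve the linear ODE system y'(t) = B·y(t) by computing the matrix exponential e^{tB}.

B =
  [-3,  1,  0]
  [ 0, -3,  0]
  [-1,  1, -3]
e^{tB} =
  [exp(-3*t), t*exp(-3*t), 0]
  [0, exp(-3*t), 0]
  [-t*exp(-3*t), -t^2*exp(-3*t)/2 + t*exp(-3*t), exp(-3*t)]

Strategy: write B = P · J · P⁻¹ where J is a Jordan canonical form, so e^{tB} = P · e^{tJ} · P⁻¹, and e^{tJ} can be computed block-by-block.

B has Jordan form
J =
  [-3,  1,  0]
  [ 0, -3,  1]
  [ 0,  0, -3]
(up to reordering of blocks).

Per-block formulas:
  For a 3×3 Jordan block J_3(-3): exp(t · J_3(-3)) = e^(-3t)·(I + t·N + (t^2/2)·N^2), where N is the 3×3 nilpotent shift.

After assembling e^{tJ} and conjugating by P, we get:

e^{tB} =
  [exp(-3*t), t*exp(-3*t), 0]
  [0, exp(-3*t), 0]
  [-t*exp(-3*t), -t^2*exp(-3*t)/2 + t*exp(-3*t), exp(-3*t)]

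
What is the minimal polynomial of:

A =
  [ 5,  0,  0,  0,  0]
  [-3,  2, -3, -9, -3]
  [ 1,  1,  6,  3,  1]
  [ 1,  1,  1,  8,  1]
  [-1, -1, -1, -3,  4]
x^2 - 10*x + 25

The characteristic polynomial is χ_A(x) = (x - 5)^5, so the eigenvalues are known. The minimal polynomial is
  m_A(x) = Π_λ (x − λ)^{k_λ}
where k_λ is the size of the *largest* Jordan block for λ (equivalently, the smallest k with (A − λI)^k v = 0 for every generalised eigenvector v of λ).

  λ = 5: largest Jordan block has size 2, contributing (x − 5)^2

So m_A(x) = (x - 5)^2 = x^2 - 10*x + 25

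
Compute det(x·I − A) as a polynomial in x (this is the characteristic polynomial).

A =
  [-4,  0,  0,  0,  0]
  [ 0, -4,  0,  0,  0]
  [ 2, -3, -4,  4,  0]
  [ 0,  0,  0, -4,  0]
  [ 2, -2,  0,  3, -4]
x^5 + 20*x^4 + 160*x^3 + 640*x^2 + 1280*x + 1024

Expanding det(x·I − A) (e.g. by cofactor expansion or by noting that A is similar to its Jordan form J, which has the same characteristic polynomial as A) gives
  χ_A(x) = x^5 + 20*x^4 + 160*x^3 + 640*x^2 + 1280*x + 1024
which factors as (x + 4)^5. The eigenvalues (with algebraic multiplicities) are λ = -4 with multiplicity 5.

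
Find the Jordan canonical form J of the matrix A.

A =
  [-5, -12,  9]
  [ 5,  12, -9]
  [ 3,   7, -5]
J_1(0) ⊕ J_2(1)

The characteristic polynomial is
  det(x·I − A) = x^3 - 2*x^2 + x = x*(x - 1)^2

Eigenvalues and multiplicities (the geometric multiplicity of λ is n − rank(A − λI), which equals the number of Jordan blocks for λ):
  λ = 0: algebraic multiplicity = 1, geometric multiplicity = 1
  λ = 1: algebraic multiplicity = 2, geometric multiplicity = 1

Determining the block sizes for each eigenvalue:
  λ = 0: one block (gm = 1), so the single block has size am = 1 → block sizes [1]
  λ = 1: one block (gm = 1), so the single block has size am = 2 → block sizes [2]

Assembling the blocks gives a Jordan form
J =
  [0, 0, 0]
  [0, 1, 1]
  [0, 0, 1]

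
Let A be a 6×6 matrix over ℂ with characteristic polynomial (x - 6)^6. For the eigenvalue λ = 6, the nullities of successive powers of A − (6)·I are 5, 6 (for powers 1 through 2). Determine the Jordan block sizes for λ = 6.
Block sizes for λ = 6: [2, 1, 1, 1, 1]

From the dimensions of kernels of powers, the number of Jordan blocks of size at least j is d_j − d_{j−1} where d_j = dim ker(N^j) (with d_0 = 0). Computing the differences gives [5, 1].
The number of blocks of size exactly k is (#blocks of size ≥ k) − (#blocks of size ≥ k + 1), so the partition is: 4 block(s) of size 1, 1 block(s) of size 2.
In nonincreasing order the block sizes are [2, 1, 1, 1, 1].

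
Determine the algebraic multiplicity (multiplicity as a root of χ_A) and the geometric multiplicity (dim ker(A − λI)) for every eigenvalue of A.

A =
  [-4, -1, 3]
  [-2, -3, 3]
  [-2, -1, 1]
λ = -2: alg = 3, geom = 2

Step 1 — factor the characteristic polynomial to read off the algebraic multiplicities:
  χ_A(x) = (x + 2)^3

Step 2 — compute geometric multiplicities via the rank-nullity identity g(λ) = n − rank(A − λI):
  rank(A − (-2)·I) = 1, so dim ker(A − (-2)·I) = n − 1 = 2

Summary:
  λ = -2: algebraic multiplicity = 3, geometric multiplicity = 2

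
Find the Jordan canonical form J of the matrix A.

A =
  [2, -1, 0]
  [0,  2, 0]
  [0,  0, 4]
J_2(2) ⊕ J_1(4)

The characteristic polynomial is
  det(x·I − A) = x^3 - 8*x^2 + 20*x - 16 = (x - 4)*(x - 2)^2

Eigenvalues and multiplicities (the geometric multiplicity of λ is n − rank(A − λI), which equals the number of Jordan blocks for λ):
  λ = 2: algebraic multiplicity = 2, geometric multiplicity = 1
  λ = 4: algebraic multiplicity = 1, geometric multiplicity = 1

Determining the block sizes for each eigenvalue:
  λ = 2: one block (gm = 1), so the single block has size am = 2 → block sizes [2]
  λ = 4: one block (gm = 1), so the single block has size am = 1 → block sizes [1]

Assembling the blocks gives a Jordan form
J =
  [2, 1, 0]
  [0, 2, 0]
  [0, 0, 4]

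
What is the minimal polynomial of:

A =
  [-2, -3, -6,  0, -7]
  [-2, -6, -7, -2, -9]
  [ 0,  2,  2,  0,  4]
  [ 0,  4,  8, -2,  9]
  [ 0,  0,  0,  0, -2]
x^3 + 6*x^2 + 12*x + 8

The characteristic polynomial is χ_A(x) = (x + 2)^5, so the eigenvalues are known. The minimal polynomial is
  m_A(x) = Π_λ (x − λ)^{k_λ}
where k_λ is the size of the *largest* Jordan block for λ (equivalently, the smallest k with (A − λI)^k v = 0 for every generalised eigenvector v of λ).

  λ = -2: largest Jordan block has size 3, contributing (x + 2)^3

So m_A(x) = (x + 2)^3 = x^3 + 6*x^2 + 12*x + 8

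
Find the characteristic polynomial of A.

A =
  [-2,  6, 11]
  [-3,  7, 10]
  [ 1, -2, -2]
x^3 - 3*x^2 + 3*x - 1

Expanding det(x·I − A) (e.g. by cofactor expansion or by noting that A is similar to its Jordan form J, which has the same characteristic polynomial as A) gives
  χ_A(x) = x^3 - 3*x^2 + 3*x - 1
which factors as (x - 1)^3. The eigenvalues (with algebraic multiplicities) are λ = 1 with multiplicity 3.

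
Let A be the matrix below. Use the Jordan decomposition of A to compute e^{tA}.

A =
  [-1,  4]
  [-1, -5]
e^{tA} =
  [2*t*exp(-3*t) + exp(-3*t), 4*t*exp(-3*t)]
  [-t*exp(-3*t), -2*t*exp(-3*t) + exp(-3*t)]

Strategy: write A = P · J · P⁻¹ where J is a Jordan canonical form, so e^{tA} = P · e^{tJ} · P⁻¹, and e^{tJ} can be computed block-by-block.

A has Jordan form
J =
  [-3,  1]
  [ 0, -3]
(up to reordering of blocks).

Per-block formulas:
  For a 2×2 Jordan block J_2(-3): exp(t · J_2(-3)) = e^(-3t)·(I + t·N), where N is the 2×2 nilpotent shift.

After assembling e^{tJ} and conjugating by P, we get:

e^{tA} =
  [2*t*exp(-3*t) + exp(-3*t), 4*t*exp(-3*t)]
  [-t*exp(-3*t), -2*t*exp(-3*t) + exp(-3*t)]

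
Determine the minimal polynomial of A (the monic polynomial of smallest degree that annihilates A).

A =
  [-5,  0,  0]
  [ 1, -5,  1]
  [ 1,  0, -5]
x^3 + 15*x^2 + 75*x + 125

The characteristic polynomial is χ_A(x) = (x + 5)^3, so the eigenvalues are known. The minimal polynomial is
  m_A(x) = Π_λ (x − λ)^{k_λ}
where k_λ is the size of the *largest* Jordan block for λ (equivalently, the smallest k with (A − λI)^k v = 0 for every generalised eigenvector v of λ).

  λ = -5: largest Jordan block has size 3, contributing (x + 5)^3

So m_A(x) = (x + 5)^3 = x^3 + 15*x^2 + 75*x + 125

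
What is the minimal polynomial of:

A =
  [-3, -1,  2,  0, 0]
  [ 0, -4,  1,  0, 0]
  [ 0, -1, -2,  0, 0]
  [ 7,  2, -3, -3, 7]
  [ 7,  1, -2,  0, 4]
x^4 + 5*x^3 - 9*x^2 - 81*x - 108

The characteristic polynomial is χ_A(x) = (x - 4)*(x + 3)^4, so the eigenvalues are known. The minimal polynomial is
  m_A(x) = Π_λ (x − λ)^{k_λ}
where k_λ is the size of the *largest* Jordan block for λ (equivalently, the smallest k with (A − λI)^k v = 0 for every generalised eigenvector v of λ).

  λ = -3: largest Jordan block has size 3, contributing (x + 3)^3
  λ = 4: largest Jordan block has size 1, contributing (x − 4)

So m_A(x) = (x - 4)*(x + 3)^3 = x^4 + 5*x^3 - 9*x^2 - 81*x - 108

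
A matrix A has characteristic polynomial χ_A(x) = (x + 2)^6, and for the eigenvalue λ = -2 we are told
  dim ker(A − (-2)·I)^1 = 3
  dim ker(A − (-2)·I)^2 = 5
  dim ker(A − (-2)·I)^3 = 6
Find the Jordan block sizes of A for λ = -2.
Block sizes for λ = -2: [3, 2, 1]

From the dimensions of kernels of powers, the number of Jordan blocks of size at least j is d_j − d_{j−1} where d_j = dim ker(N^j) (with d_0 = 0). Computing the differences gives [3, 2, 1].
The number of blocks of size exactly k is (#blocks of size ≥ k) − (#blocks of size ≥ k + 1), so the partition is: 1 block(s) of size 1, 1 block(s) of size 2, 1 block(s) of size 3.
In nonincreasing order the block sizes are [3, 2, 1].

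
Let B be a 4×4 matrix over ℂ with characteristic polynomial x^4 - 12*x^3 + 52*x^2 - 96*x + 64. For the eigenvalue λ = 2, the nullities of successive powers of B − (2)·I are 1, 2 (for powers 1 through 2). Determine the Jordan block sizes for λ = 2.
Block sizes for λ = 2: [2]

From the dimensions of kernels of powers, the number of Jordan blocks of size at least j is d_j − d_{j−1} where d_j = dim ker(N^j) (with d_0 = 0). Computing the differences gives [1, 1].
The number of blocks of size exactly k is (#blocks of size ≥ k) − (#blocks of size ≥ k + 1), so the partition is: 1 block(s) of size 2.
In nonincreasing order the block sizes are [2].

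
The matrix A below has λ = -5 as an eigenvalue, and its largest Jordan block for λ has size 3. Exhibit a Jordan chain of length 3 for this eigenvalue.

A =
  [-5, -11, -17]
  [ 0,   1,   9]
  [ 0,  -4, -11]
A Jordan chain for λ = -5 of length 3:
v_1 = (2, 0, 0)ᵀ
v_2 = (-11, 6, -4)ᵀ
v_3 = (0, 1, 0)ᵀ

Let N = A − (-5)·I. We want v_3 with N^3 v_3 = 0 but N^2 v_3 ≠ 0; then v_{j-1} := N · v_j for j = 3, …, 2.

Pick v_3 = (0, 1, 0)ᵀ.
Then v_2 = N · v_3 = (-11, 6, -4)ᵀ.
Then v_1 = N · v_2 = (2, 0, 0)ᵀ.

Sanity check: (A − (-5)·I) v_1 = (0, 0, 0)ᵀ = 0. ✓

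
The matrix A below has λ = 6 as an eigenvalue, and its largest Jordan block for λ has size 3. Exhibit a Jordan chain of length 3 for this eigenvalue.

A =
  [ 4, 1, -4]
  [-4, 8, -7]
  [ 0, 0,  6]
A Jordan chain for λ = 6 of length 3:
v_1 = (1, 2, 0)ᵀ
v_2 = (-4, -7, 0)ᵀ
v_3 = (0, 0, 1)ᵀ

Let N = A − (6)·I. We want v_3 with N^3 v_3 = 0 but N^2 v_3 ≠ 0; then v_{j-1} := N · v_j for j = 3, …, 2.

Pick v_3 = (0, 0, 1)ᵀ.
Then v_2 = N · v_3 = (-4, -7, 0)ᵀ.
Then v_1 = N · v_2 = (1, 2, 0)ᵀ.

Sanity check: (A − (6)·I) v_1 = (0, 0, 0)ᵀ = 0. ✓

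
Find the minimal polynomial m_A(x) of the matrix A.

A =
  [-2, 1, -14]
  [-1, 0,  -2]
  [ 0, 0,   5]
x^3 - 3*x^2 - 9*x - 5

The characteristic polynomial is χ_A(x) = (x - 5)*(x + 1)^2, so the eigenvalues are known. The minimal polynomial is
  m_A(x) = Π_λ (x − λ)^{k_λ}
where k_λ is the size of the *largest* Jordan block for λ (equivalently, the smallest k with (A − λI)^k v = 0 for every generalised eigenvector v of λ).

  λ = -1: largest Jordan block has size 2, contributing (x + 1)^2
  λ = 5: largest Jordan block has size 1, contributing (x − 5)

So m_A(x) = (x - 5)*(x + 1)^2 = x^3 - 3*x^2 - 9*x - 5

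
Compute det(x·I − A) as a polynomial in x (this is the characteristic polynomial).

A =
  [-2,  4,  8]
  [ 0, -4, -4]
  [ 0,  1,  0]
x^3 + 6*x^2 + 12*x + 8

Expanding det(x·I − A) (e.g. by cofactor expansion or by noting that A is similar to its Jordan form J, which has the same characteristic polynomial as A) gives
  χ_A(x) = x^3 + 6*x^2 + 12*x + 8
which factors as (x + 2)^3. The eigenvalues (with algebraic multiplicities) are λ = -2 with multiplicity 3.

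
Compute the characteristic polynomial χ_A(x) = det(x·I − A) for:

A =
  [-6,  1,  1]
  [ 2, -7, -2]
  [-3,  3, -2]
x^3 + 15*x^2 + 75*x + 125

Expanding det(x·I − A) (e.g. by cofactor expansion or by noting that A is similar to its Jordan form J, which has the same characteristic polynomial as A) gives
  χ_A(x) = x^3 + 15*x^2 + 75*x + 125
which factors as (x + 5)^3. The eigenvalues (with algebraic multiplicities) are λ = -5 with multiplicity 3.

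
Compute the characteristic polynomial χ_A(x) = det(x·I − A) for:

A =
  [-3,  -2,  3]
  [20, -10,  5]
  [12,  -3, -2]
x^3 + 15*x^2 + 75*x + 125

Expanding det(x·I − A) (e.g. by cofactor expansion or by noting that A is similar to its Jordan form J, which has the same characteristic polynomial as A) gives
  χ_A(x) = x^3 + 15*x^2 + 75*x + 125
which factors as (x + 5)^3. The eigenvalues (with algebraic multiplicities) are λ = -5 with multiplicity 3.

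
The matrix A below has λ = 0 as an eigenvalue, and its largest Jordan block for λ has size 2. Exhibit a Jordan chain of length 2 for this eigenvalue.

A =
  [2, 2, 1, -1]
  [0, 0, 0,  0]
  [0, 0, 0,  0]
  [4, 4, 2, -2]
A Jordan chain for λ = 0 of length 2:
v_1 = (2, 0, 0, 4)ᵀ
v_2 = (1, 0, 0, 0)ᵀ

Let N = A − (0)·I. We want v_2 with N^2 v_2 = 0 but N^1 v_2 ≠ 0; then v_{j-1} := N · v_j for j = 2, …, 2.

Pick v_2 = (1, 0, 0, 0)ᵀ.
Then v_1 = N · v_2 = (2, 0, 0, 4)ᵀ.

Sanity check: (A − (0)·I) v_1 = (0, 0, 0, 0)ᵀ = 0. ✓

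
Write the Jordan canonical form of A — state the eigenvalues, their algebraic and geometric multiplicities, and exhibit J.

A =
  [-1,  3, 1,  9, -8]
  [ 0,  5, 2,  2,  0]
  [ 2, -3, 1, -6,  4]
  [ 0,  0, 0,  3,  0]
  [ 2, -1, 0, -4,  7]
J_3(3) ⊕ J_1(3) ⊕ J_1(3)

The characteristic polynomial is
  det(x·I − A) = x^5 - 15*x^4 + 90*x^3 - 270*x^2 + 405*x - 243 = (x - 3)^5

Eigenvalues and multiplicities (the geometric multiplicity of λ is n − rank(A − λI), which equals the number of Jordan blocks for λ):
  λ = 3: algebraic multiplicity = 5, geometric multiplicity = 3

Determining the block sizes for each eigenvalue:
  λ = 3: with am = 5 and gm = 3, the partition is not yet determined (e.g. several partitions of 5 into 3 parts exist). Let N = A − (3)·I. Computing rank(N^1) = 2, rank(N^2) = 1, rank(N^3) = 0; the number of blocks of size ≥ j is rank(N^{j−1}) − rank(N^j), giving [3, 1, 1]. So we have 1 block(s) of size 3, 2 block(s) of size 1 → block sizes [3, 1, 1]

Assembling the blocks gives a Jordan form
J =
  [3, 1, 0, 0, 0]
  [0, 3, 1, 0, 0]
  [0, 0, 3, 0, 0]
  [0, 0, 0, 3, 0]
  [0, 0, 0, 0, 3]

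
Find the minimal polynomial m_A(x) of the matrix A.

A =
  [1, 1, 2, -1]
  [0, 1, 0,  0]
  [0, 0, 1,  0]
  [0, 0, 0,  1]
x^2 - 2*x + 1

The characteristic polynomial is χ_A(x) = (x - 1)^4, so the eigenvalues are known. The minimal polynomial is
  m_A(x) = Π_λ (x − λ)^{k_λ}
where k_λ is the size of the *largest* Jordan block for λ (equivalently, the smallest k with (A − λI)^k v = 0 for every generalised eigenvector v of λ).

  λ = 1: largest Jordan block has size 2, contributing (x − 1)^2

So m_A(x) = (x - 1)^2 = x^2 - 2*x + 1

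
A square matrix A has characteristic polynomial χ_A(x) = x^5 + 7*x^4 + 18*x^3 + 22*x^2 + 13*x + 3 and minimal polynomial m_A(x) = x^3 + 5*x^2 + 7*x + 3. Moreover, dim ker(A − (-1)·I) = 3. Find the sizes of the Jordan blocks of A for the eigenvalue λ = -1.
Block sizes for λ = -1: [2, 1, 1]

Step 1 — from the characteristic polynomial, algebraic multiplicity of λ = -1 is 4. From dim ker(A − (-1)·I) = 3, there are exactly 3 Jordan blocks for λ = -1.
Step 2 — from the minimal polynomial, the factor (x + 1)^2 tells us the largest block for λ = -1 has size 2.
Step 3 — with total size 4, 3 blocks, and largest block 2, the block sizes (in nonincreasing order) are [2, 1, 1].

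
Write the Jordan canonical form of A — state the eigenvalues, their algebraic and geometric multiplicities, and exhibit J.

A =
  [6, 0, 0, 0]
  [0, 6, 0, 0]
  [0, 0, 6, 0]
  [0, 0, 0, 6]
J_1(6) ⊕ J_1(6) ⊕ J_1(6) ⊕ J_1(6)

The characteristic polynomial is
  det(x·I − A) = x^4 - 24*x^3 + 216*x^2 - 864*x + 1296 = (x - 6)^4

Eigenvalues and multiplicities (the geometric multiplicity of λ is n − rank(A − λI), which equals the number of Jordan blocks for λ):
  λ = 6: algebraic multiplicity = 4, geometric multiplicity = 4

Determining the block sizes for each eigenvalue:
  λ = 6: gm = am = 4, so every block has size 1 → block sizes [1, 1, 1, 1]

Assembling the blocks gives a Jordan form
J =
  [6, 0, 0, 0]
  [0, 6, 0, 0]
  [0, 0, 6, 0]
  [0, 0, 0, 6]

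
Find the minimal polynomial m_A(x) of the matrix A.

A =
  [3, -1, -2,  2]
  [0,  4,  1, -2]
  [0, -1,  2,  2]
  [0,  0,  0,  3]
x^3 - 9*x^2 + 27*x - 27

The characteristic polynomial is χ_A(x) = (x - 3)^4, so the eigenvalues are known. The minimal polynomial is
  m_A(x) = Π_λ (x − λ)^{k_λ}
where k_λ is the size of the *largest* Jordan block for λ (equivalently, the smallest k with (A − λI)^k v = 0 for every generalised eigenvector v of λ).

  λ = 3: largest Jordan block has size 3, contributing (x − 3)^3

So m_A(x) = (x - 3)^3 = x^3 - 9*x^2 + 27*x - 27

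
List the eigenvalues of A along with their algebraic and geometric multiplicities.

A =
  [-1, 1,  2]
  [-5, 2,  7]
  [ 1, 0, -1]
λ = 0: alg = 3, geom = 1

Step 1 — factor the characteristic polynomial to read off the algebraic multiplicities:
  χ_A(x) = x^3

Step 2 — compute geometric multiplicities via the rank-nullity identity g(λ) = n − rank(A − λI):
  rank(A − (0)·I) = 2, so dim ker(A − (0)·I) = n − 2 = 1

Summary:
  λ = 0: algebraic multiplicity = 3, geometric multiplicity = 1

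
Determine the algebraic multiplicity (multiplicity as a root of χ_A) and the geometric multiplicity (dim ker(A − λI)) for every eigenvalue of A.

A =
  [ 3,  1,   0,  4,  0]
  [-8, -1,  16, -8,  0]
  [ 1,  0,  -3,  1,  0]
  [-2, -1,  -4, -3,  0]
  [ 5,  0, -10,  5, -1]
λ = -1: alg = 5, geom = 3

Step 1 — factor the characteristic polynomial to read off the algebraic multiplicities:
  χ_A(x) = (x + 1)^5

Step 2 — compute geometric multiplicities via the rank-nullity identity g(λ) = n − rank(A − λI):
  rank(A − (-1)·I) = 2, so dim ker(A − (-1)·I) = n − 2 = 3

Summary:
  λ = -1: algebraic multiplicity = 5, geometric multiplicity = 3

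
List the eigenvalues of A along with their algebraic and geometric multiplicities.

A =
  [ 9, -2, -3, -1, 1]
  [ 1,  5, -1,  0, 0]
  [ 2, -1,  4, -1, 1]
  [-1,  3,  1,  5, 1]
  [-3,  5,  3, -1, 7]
λ = 6: alg = 5, geom = 2

Step 1 — factor the characteristic polynomial to read off the algebraic multiplicities:
  χ_A(x) = (x - 6)^5

Step 2 — compute geometric multiplicities via the rank-nullity identity g(λ) = n − rank(A − λI):
  rank(A − (6)·I) = 3, so dim ker(A − (6)·I) = n − 3 = 2

Summary:
  λ = 6: algebraic multiplicity = 5, geometric multiplicity = 2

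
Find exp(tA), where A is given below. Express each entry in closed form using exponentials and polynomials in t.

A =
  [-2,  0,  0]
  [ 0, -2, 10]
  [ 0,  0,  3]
e^{tA} =
  [exp(-2*t), 0, 0]
  [0, exp(-2*t), 2*exp(3*t) - 2*exp(-2*t)]
  [0, 0, exp(3*t)]

Strategy: write A = P · J · P⁻¹ where J is a Jordan canonical form, so e^{tA} = P · e^{tJ} · P⁻¹, and e^{tJ} can be computed block-by-block.

A has Jordan form
J =
  [-2,  0, 0]
  [ 0, -2, 0]
  [ 0,  0, 3]
(up to reordering of blocks).

Per-block formulas:
  For a 1×1 block at λ = 3: exp(t · [3]) = [e^(3t)].
  For a 1×1 block at λ = -2: exp(t · [-2]) = [e^(-2t)].

After assembling e^{tJ} and conjugating by P, we get:

e^{tA} =
  [exp(-2*t), 0, 0]
  [0, exp(-2*t), 2*exp(3*t) - 2*exp(-2*t)]
  [0, 0, exp(3*t)]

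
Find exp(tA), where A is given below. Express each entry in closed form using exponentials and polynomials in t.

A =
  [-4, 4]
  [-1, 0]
e^{tA} =
  [-2*t*exp(-2*t) + exp(-2*t), 4*t*exp(-2*t)]
  [-t*exp(-2*t), 2*t*exp(-2*t) + exp(-2*t)]

Strategy: write A = P · J · P⁻¹ where J is a Jordan canonical form, so e^{tA} = P · e^{tJ} · P⁻¹, and e^{tJ} can be computed block-by-block.

A has Jordan form
J =
  [-2,  1]
  [ 0, -2]
(up to reordering of blocks).

Per-block formulas:
  For a 2×2 Jordan block J_2(-2): exp(t · J_2(-2)) = e^(-2t)·(I + t·N), where N is the 2×2 nilpotent shift.

After assembling e^{tJ} and conjugating by P, we get:

e^{tA} =
  [-2*t*exp(-2*t) + exp(-2*t), 4*t*exp(-2*t)]
  [-t*exp(-2*t), 2*t*exp(-2*t) + exp(-2*t)]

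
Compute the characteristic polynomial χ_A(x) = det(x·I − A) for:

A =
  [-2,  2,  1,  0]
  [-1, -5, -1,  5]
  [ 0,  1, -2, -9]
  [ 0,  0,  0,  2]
x^4 + 7*x^3 + 9*x^2 - 27*x - 54

Expanding det(x·I − A) (e.g. by cofactor expansion or by noting that A is similar to its Jordan form J, which has the same characteristic polynomial as A) gives
  χ_A(x) = x^4 + 7*x^3 + 9*x^2 - 27*x - 54
which factors as (x - 2)*(x + 3)^3. The eigenvalues (with algebraic multiplicities) are λ = -3 with multiplicity 3, λ = 2 with multiplicity 1.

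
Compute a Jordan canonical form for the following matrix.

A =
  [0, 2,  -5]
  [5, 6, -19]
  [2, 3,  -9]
J_3(-1)

The characteristic polynomial is
  det(x·I − A) = x^3 + 3*x^2 + 3*x + 1 = (x + 1)^3

Eigenvalues and multiplicities (the geometric multiplicity of λ is n − rank(A − λI), which equals the number of Jordan blocks for λ):
  λ = -1: algebraic multiplicity = 3, geometric multiplicity = 1

Determining the block sizes for each eigenvalue:
  λ = -1: one block (gm = 1), so the single block has size am = 3 → block sizes [3]

Assembling the blocks gives a Jordan form
J =
  [-1,  1,  0]
  [ 0, -1,  1]
  [ 0,  0, -1]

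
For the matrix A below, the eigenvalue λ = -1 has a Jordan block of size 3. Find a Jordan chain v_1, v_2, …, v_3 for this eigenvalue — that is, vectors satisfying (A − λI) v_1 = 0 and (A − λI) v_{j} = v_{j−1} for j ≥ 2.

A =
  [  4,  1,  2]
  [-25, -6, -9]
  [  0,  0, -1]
A Jordan chain for λ = -1 of length 3:
v_1 = (1, -5, 0)ᵀ
v_2 = (2, -9, 0)ᵀ
v_3 = (0, 0, 1)ᵀ

Let N = A − (-1)·I. We want v_3 with N^3 v_3 = 0 but N^2 v_3 ≠ 0; then v_{j-1} := N · v_j for j = 3, …, 2.

Pick v_3 = (0, 0, 1)ᵀ.
Then v_2 = N · v_3 = (2, -9, 0)ᵀ.
Then v_1 = N · v_2 = (1, -5, 0)ᵀ.

Sanity check: (A − (-1)·I) v_1 = (0, 0, 0)ᵀ = 0. ✓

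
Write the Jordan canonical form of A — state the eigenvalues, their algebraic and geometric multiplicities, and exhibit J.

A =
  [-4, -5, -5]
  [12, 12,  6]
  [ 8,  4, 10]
J_2(6) ⊕ J_1(6)

The characteristic polynomial is
  det(x·I − A) = x^3 - 18*x^2 + 108*x - 216 = (x - 6)^3

Eigenvalues and multiplicities (the geometric multiplicity of λ is n − rank(A − λI), which equals the number of Jordan blocks for λ):
  λ = 6: algebraic multiplicity = 3, geometric multiplicity = 2

Determining the block sizes for each eigenvalue:
  λ = 6: 2 blocks summing to 3 forces exactly one block of size 2 and the rest size 1 → block sizes [2, 1]

Assembling the blocks gives a Jordan form
J =
  [6, 1, 0]
  [0, 6, 0]
  [0, 0, 6]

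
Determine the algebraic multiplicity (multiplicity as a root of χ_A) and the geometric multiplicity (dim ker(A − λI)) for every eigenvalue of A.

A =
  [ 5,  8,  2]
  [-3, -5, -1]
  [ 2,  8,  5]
λ = -1: alg = 1, geom = 1; λ = 3: alg = 2, geom = 1

Step 1 — factor the characteristic polynomial to read off the algebraic multiplicities:
  χ_A(x) = (x - 3)^2*(x + 1)

Step 2 — compute geometric multiplicities via the rank-nullity identity g(λ) = n − rank(A − λI):
  rank(A − (-1)·I) = 2, so dim ker(A − (-1)·I) = n − 2 = 1
  rank(A − (3)·I) = 2, so dim ker(A − (3)·I) = n − 2 = 1

Summary:
  λ = -1: algebraic multiplicity = 1, geometric multiplicity = 1
  λ = 3: algebraic multiplicity = 2, geometric multiplicity = 1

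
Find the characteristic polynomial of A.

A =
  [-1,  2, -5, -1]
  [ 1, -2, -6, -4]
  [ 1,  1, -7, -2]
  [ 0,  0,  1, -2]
x^4 + 12*x^3 + 54*x^2 + 108*x + 81

Expanding det(x·I − A) (e.g. by cofactor expansion or by noting that A is similar to its Jordan form J, which has the same characteristic polynomial as A) gives
  χ_A(x) = x^4 + 12*x^3 + 54*x^2 + 108*x + 81
which factors as (x + 3)^4. The eigenvalues (with algebraic multiplicities) are λ = -3 with multiplicity 4.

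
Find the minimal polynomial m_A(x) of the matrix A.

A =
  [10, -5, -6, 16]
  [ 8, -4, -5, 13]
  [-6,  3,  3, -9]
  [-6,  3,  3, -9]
x^3

The characteristic polynomial is χ_A(x) = x^4, so the eigenvalues are known. The minimal polynomial is
  m_A(x) = Π_λ (x − λ)^{k_λ}
where k_λ is the size of the *largest* Jordan block for λ (equivalently, the smallest k with (A − λI)^k v = 0 for every generalised eigenvector v of λ).

  λ = 0: largest Jordan block has size 3, contributing (x − 0)^3

So m_A(x) = x^3 = x^3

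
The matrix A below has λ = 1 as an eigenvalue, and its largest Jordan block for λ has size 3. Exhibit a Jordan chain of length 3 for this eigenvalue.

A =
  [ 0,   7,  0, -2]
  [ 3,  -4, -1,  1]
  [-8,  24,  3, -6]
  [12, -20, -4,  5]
A Jordan chain for λ = 1 of length 3:
v_1 = (-2, 2, -8, 8)ᵀ
v_2 = (-1, 3, -8, 12)ᵀ
v_3 = (1, 0, 0, 0)ᵀ

Let N = A − (1)·I. We want v_3 with N^3 v_3 = 0 but N^2 v_3 ≠ 0; then v_{j-1} := N · v_j for j = 3, …, 2.

Pick v_3 = (1, 0, 0, 0)ᵀ.
Then v_2 = N · v_3 = (-1, 3, -8, 12)ᵀ.
Then v_1 = N · v_2 = (-2, 2, -8, 8)ᵀ.

Sanity check: (A − (1)·I) v_1 = (0, 0, 0, 0)ᵀ = 0. ✓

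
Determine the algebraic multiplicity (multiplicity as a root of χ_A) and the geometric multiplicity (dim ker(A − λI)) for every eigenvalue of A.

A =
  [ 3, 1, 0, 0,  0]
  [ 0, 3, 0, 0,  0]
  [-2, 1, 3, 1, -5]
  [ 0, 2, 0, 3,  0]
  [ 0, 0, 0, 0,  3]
λ = 3: alg = 5, geom = 3

Step 1 — factor the characteristic polynomial to read off the algebraic multiplicities:
  χ_A(x) = (x - 3)^5

Step 2 — compute geometric multiplicities via the rank-nullity identity g(λ) = n − rank(A − λI):
  rank(A − (3)·I) = 2, so dim ker(A − (3)·I) = n − 2 = 3

Summary:
  λ = 3: algebraic multiplicity = 5, geometric multiplicity = 3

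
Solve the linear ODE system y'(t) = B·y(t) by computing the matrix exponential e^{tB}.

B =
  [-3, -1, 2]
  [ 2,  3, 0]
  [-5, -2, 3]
e^{tB} =
  [2*t^2*exp(t) - 4*t*exp(t) + exp(t), -t^2*exp(t) - t*exp(t), -2*t^2*exp(t) + 2*t*exp(t)]
  [-2*t^2*exp(t) + 2*t*exp(t), t^2*exp(t) + 2*t*exp(t) + exp(t), 2*t^2*exp(t)]
  [3*t^2*exp(t) - 5*t*exp(t), -3*t^2*exp(t)/2 - 2*t*exp(t), -3*t^2*exp(t) + 2*t*exp(t) + exp(t)]

Strategy: write B = P · J · P⁻¹ where J is a Jordan canonical form, so e^{tB} = P · e^{tJ} · P⁻¹, and e^{tJ} can be computed block-by-block.

B has Jordan form
J =
  [1, 1, 0]
  [0, 1, 1]
  [0, 0, 1]
(up to reordering of blocks).

Per-block formulas:
  For a 3×3 Jordan block J_3(1): exp(t · J_3(1)) = e^(1t)·(I + t·N + (t^2/2)·N^2), where N is the 3×3 nilpotent shift.

After assembling e^{tJ} and conjugating by P, we get:

e^{tB} =
  [2*t^2*exp(t) - 4*t*exp(t) + exp(t), -t^2*exp(t) - t*exp(t), -2*t^2*exp(t) + 2*t*exp(t)]
  [-2*t^2*exp(t) + 2*t*exp(t), t^2*exp(t) + 2*t*exp(t) + exp(t), 2*t^2*exp(t)]
  [3*t^2*exp(t) - 5*t*exp(t), -3*t^2*exp(t)/2 - 2*t*exp(t), -3*t^2*exp(t) + 2*t*exp(t) + exp(t)]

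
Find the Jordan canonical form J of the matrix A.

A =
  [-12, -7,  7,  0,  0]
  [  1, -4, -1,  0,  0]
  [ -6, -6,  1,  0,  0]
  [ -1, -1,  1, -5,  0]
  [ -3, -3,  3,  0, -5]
J_2(-5) ⊕ J_1(-5) ⊕ J_1(-5) ⊕ J_1(-5)

The characteristic polynomial is
  det(x·I − A) = x^5 + 25*x^4 + 250*x^3 + 1250*x^2 + 3125*x + 3125 = (x + 5)^5

Eigenvalues and multiplicities (the geometric multiplicity of λ is n − rank(A − λI), which equals the number of Jordan blocks for λ):
  λ = -5: algebraic multiplicity = 5, geometric multiplicity = 4

Determining the block sizes for each eigenvalue:
  λ = -5: 4 blocks summing to 5 forces exactly one block of size 2 and the rest size 1 → block sizes [2, 1, 1, 1]

Assembling the blocks gives a Jordan form
J =
  [-5,  1,  0,  0,  0]
  [ 0, -5,  0,  0,  0]
  [ 0,  0, -5,  0,  0]
  [ 0,  0,  0, -5,  0]
  [ 0,  0,  0,  0, -5]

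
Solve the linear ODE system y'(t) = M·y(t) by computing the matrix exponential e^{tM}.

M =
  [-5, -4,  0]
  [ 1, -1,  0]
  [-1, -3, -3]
e^{tM} =
  [-2*t*exp(-3*t) + exp(-3*t), -4*t*exp(-3*t), 0]
  [t*exp(-3*t), 2*t*exp(-3*t) + exp(-3*t), 0]
  [-t^2*exp(-3*t)/2 - t*exp(-3*t), -t^2*exp(-3*t) - 3*t*exp(-3*t), exp(-3*t)]

Strategy: write M = P · J · P⁻¹ where J is a Jordan canonical form, so e^{tM} = P · e^{tJ} · P⁻¹, and e^{tJ} can be computed block-by-block.

M has Jordan form
J =
  [-3,  1,  0]
  [ 0, -3,  1]
  [ 0,  0, -3]
(up to reordering of blocks).

Per-block formulas:
  For a 3×3 Jordan block J_3(-3): exp(t · J_3(-3)) = e^(-3t)·(I + t·N + (t^2/2)·N^2), where N is the 3×3 nilpotent shift.

After assembling e^{tJ} and conjugating by P, we get:

e^{tM} =
  [-2*t*exp(-3*t) + exp(-3*t), -4*t*exp(-3*t), 0]
  [t*exp(-3*t), 2*t*exp(-3*t) + exp(-3*t), 0]
  [-t^2*exp(-3*t)/2 - t*exp(-3*t), -t^2*exp(-3*t) - 3*t*exp(-3*t), exp(-3*t)]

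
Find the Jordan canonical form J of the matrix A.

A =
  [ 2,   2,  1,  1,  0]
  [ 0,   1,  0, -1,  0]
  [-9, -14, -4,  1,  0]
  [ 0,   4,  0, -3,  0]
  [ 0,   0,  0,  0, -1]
J_2(-1) ⊕ J_2(-1) ⊕ J_1(-1)

The characteristic polynomial is
  det(x·I − A) = x^5 + 5*x^4 + 10*x^3 + 10*x^2 + 5*x + 1 = (x + 1)^5

Eigenvalues and multiplicities (the geometric multiplicity of λ is n − rank(A − λI), which equals the number of Jordan blocks for λ):
  λ = -1: algebraic multiplicity = 5, geometric multiplicity = 3

Determining the block sizes for each eigenvalue:
  λ = -1: with am = 5 and gm = 3, the partition is not yet determined (e.g. several partitions of 5 into 3 parts exist). Let N = A − (-1)·I. Computing rank(N^1) = 2, rank(N^2) = 0; the number of blocks of size ≥ j is rank(N^{j−1}) − rank(N^j), giving [3, 2]. So we have 2 block(s) of size 2, 1 block(s) of size 1 → block sizes [2, 2, 1]

Assembling the blocks gives a Jordan form
J =
  [-1,  1,  0,  0,  0]
  [ 0, -1,  0,  0,  0]
  [ 0,  0, -1,  1,  0]
  [ 0,  0,  0, -1,  0]
  [ 0,  0,  0,  0, -1]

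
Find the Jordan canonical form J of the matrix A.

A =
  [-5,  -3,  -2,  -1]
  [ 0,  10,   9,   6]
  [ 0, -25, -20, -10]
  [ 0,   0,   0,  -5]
J_3(-5) ⊕ J_1(-5)

The characteristic polynomial is
  det(x·I − A) = x^4 + 20*x^3 + 150*x^2 + 500*x + 625 = (x + 5)^4

Eigenvalues and multiplicities (the geometric multiplicity of λ is n − rank(A − λI), which equals the number of Jordan blocks for λ):
  λ = -5: algebraic multiplicity = 4, geometric multiplicity = 2

Determining the block sizes for each eigenvalue:
  λ = -5: with am = 4 and gm = 2, the partition is not yet determined (e.g. several partitions of 4 into 2 parts exist). Let N = A − (-5)·I. Computing rank(N^1) = 2, rank(N^2) = 1, rank(N^3) = 0; the number of blocks of size ≥ j is rank(N^{j−1}) − rank(N^j), giving [2, 1, 1]. So we have 1 block(s) of size 3, 1 block(s) of size 1 → block sizes [3, 1]

Assembling the blocks gives a Jordan form
J =
  [-5,  1,  0,  0]
  [ 0, -5,  1,  0]
  [ 0,  0, -5,  0]
  [ 0,  0,  0, -5]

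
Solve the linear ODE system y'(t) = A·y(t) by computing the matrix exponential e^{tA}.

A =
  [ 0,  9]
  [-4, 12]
e^{tA} =
  [-6*t*exp(6*t) + exp(6*t), 9*t*exp(6*t)]
  [-4*t*exp(6*t), 6*t*exp(6*t) + exp(6*t)]

Strategy: write A = P · J · P⁻¹ where J is a Jordan canonical form, so e^{tA} = P · e^{tJ} · P⁻¹, and e^{tJ} can be computed block-by-block.

A has Jordan form
J =
  [6, 1]
  [0, 6]
(up to reordering of blocks).

Per-block formulas:
  For a 2×2 Jordan block J_2(6): exp(t · J_2(6)) = e^(6t)·(I + t·N), where N is the 2×2 nilpotent shift.

After assembling e^{tJ} and conjugating by P, we get:

e^{tA} =
  [-6*t*exp(6*t) + exp(6*t), 9*t*exp(6*t)]
  [-4*t*exp(6*t), 6*t*exp(6*t) + exp(6*t)]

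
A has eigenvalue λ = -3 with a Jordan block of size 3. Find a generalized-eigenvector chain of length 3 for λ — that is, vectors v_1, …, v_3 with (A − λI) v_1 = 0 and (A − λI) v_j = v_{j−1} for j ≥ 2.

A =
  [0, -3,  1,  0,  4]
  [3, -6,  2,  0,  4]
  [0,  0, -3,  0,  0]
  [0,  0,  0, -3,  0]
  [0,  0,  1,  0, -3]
A Jordan chain for λ = -3 of length 3:
v_1 = (1, 1, 0, 0, 0)ᵀ
v_2 = (1, 2, 0, 0, 1)ᵀ
v_3 = (0, 0, 1, 0, 0)ᵀ

Let N = A − (-3)·I. We want v_3 with N^3 v_3 = 0 but N^2 v_3 ≠ 0; then v_{j-1} := N · v_j for j = 3, …, 2.

Pick v_3 = (0, 0, 1, 0, 0)ᵀ.
Then v_2 = N · v_3 = (1, 2, 0, 0, 1)ᵀ.
Then v_1 = N · v_2 = (1, 1, 0, 0, 0)ᵀ.

Sanity check: (A − (-3)·I) v_1 = (0, 0, 0, 0, 0)ᵀ = 0. ✓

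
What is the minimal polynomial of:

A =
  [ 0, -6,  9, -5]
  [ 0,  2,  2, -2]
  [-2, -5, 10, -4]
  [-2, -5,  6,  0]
x^4 - 12*x^3 + 52*x^2 - 96*x + 64

The characteristic polynomial is χ_A(x) = (x - 4)^2*(x - 2)^2, so the eigenvalues are known. The minimal polynomial is
  m_A(x) = Π_λ (x − λ)^{k_λ}
where k_λ is the size of the *largest* Jordan block for λ (equivalently, the smallest k with (A − λI)^k v = 0 for every generalised eigenvector v of λ).

  λ = 2: largest Jordan block has size 2, contributing (x − 2)^2
  λ = 4: largest Jordan block has size 2, contributing (x − 4)^2

So m_A(x) = (x - 4)^2*(x - 2)^2 = x^4 - 12*x^3 + 52*x^2 - 96*x + 64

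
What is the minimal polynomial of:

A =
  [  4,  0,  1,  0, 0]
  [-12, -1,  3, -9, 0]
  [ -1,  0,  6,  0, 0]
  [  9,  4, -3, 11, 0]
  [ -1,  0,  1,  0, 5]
x^2 - 10*x + 25

The characteristic polynomial is χ_A(x) = (x - 5)^5, so the eigenvalues are known. The minimal polynomial is
  m_A(x) = Π_λ (x − λ)^{k_λ}
where k_λ is the size of the *largest* Jordan block for λ (equivalently, the smallest k with (A − λI)^k v = 0 for every generalised eigenvector v of λ).

  λ = 5: largest Jordan block has size 2, contributing (x − 5)^2

So m_A(x) = (x - 5)^2 = x^2 - 10*x + 25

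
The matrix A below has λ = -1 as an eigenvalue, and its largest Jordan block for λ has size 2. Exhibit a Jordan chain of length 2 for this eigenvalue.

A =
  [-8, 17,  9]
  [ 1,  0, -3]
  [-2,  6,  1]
A Jordan chain for λ = -1 of length 2:
v_1 = (10, 2, 4)ᵀ
v_2 = (1, 1, 0)ᵀ

Let N = A − (-1)·I. We want v_2 with N^2 v_2 = 0 but N^1 v_2 ≠ 0; then v_{j-1} := N · v_j for j = 2, …, 2.

Pick v_2 = (1, 1, 0)ᵀ.
Then v_1 = N · v_2 = (10, 2, 4)ᵀ.

Sanity check: (A − (-1)·I) v_1 = (0, 0, 0)ᵀ = 0. ✓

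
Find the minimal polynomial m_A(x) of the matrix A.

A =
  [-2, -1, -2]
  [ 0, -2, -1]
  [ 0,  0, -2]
x^3 + 6*x^2 + 12*x + 8

The characteristic polynomial is χ_A(x) = (x + 2)^3, so the eigenvalues are known. The minimal polynomial is
  m_A(x) = Π_λ (x − λ)^{k_λ}
where k_λ is the size of the *largest* Jordan block for λ (equivalently, the smallest k with (A − λI)^k v = 0 for every generalised eigenvector v of λ).

  λ = -2: largest Jordan block has size 3, contributing (x + 2)^3

So m_A(x) = (x + 2)^3 = x^3 + 6*x^2 + 12*x + 8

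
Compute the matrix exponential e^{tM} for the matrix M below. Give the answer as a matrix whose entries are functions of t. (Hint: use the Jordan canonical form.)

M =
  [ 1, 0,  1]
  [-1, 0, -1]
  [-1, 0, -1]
e^{tM} =
  [t + 1, 0, t]
  [-t, 1, -t]
  [-t, 0, 1 - t]

Strategy: write M = P · J · P⁻¹ where J is a Jordan canonical form, so e^{tM} = P · e^{tJ} · P⁻¹, and e^{tJ} can be computed block-by-block.

M has Jordan form
J =
  [0, 1, 0]
  [0, 0, 0]
  [0, 0, 0]
(up to reordering of blocks).

Per-block formulas:
  For a 2×2 Jordan block J_2(0): exp(t · J_2(0)) = e^(0t)·(I + t·N), where N is the 2×2 nilpotent shift.
  For a 1×1 block at λ = 0: exp(t · [0]) = [e^(0t)].

After assembling e^{tJ} and conjugating by P, we get:

e^{tM} =
  [t + 1, 0, t]
  [-t, 1, -t]
  [-t, 0, 1 - t]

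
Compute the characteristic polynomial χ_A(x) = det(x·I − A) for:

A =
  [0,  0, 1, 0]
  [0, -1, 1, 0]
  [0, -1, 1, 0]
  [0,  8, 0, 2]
x^4 - 2*x^3

Expanding det(x·I − A) (e.g. by cofactor expansion or by noting that A is similar to its Jordan form J, which has the same characteristic polynomial as A) gives
  χ_A(x) = x^4 - 2*x^3
which factors as x^3*(x - 2). The eigenvalues (with algebraic multiplicities) are λ = 0 with multiplicity 3, λ = 2 with multiplicity 1.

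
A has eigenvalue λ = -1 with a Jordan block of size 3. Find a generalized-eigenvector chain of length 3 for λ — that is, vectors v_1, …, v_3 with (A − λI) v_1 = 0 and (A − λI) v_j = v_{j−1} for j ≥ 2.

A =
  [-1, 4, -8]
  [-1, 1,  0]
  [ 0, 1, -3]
A Jordan chain for λ = -1 of length 3:
v_1 = (-4, -2, -1)ᵀ
v_2 = (0, -1, 0)ᵀ
v_3 = (1, 0, 0)ᵀ

Let N = A − (-1)·I. We want v_3 with N^3 v_3 = 0 but N^2 v_3 ≠ 0; then v_{j-1} := N · v_j for j = 3, …, 2.

Pick v_3 = (1, 0, 0)ᵀ.
Then v_2 = N · v_3 = (0, -1, 0)ᵀ.
Then v_1 = N · v_2 = (-4, -2, -1)ᵀ.

Sanity check: (A − (-1)·I) v_1 = (0, 0, 0)ᵀ = 0. ✓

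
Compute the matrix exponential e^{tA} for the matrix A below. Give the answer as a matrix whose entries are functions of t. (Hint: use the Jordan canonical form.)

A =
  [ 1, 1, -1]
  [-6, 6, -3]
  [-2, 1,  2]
e^{tA} =
  [-2*t*exp(3*t) + exp(3*t), t*exp(3*t), -t*exp(3*t)]
  [-6*t*exp(3*t), 3*t*exp(3*t) + exp(3*t), -3*t*exp(3*t)]
  [-2*t*exp(3*t), t*exp(3*t), -t*exp(3*t) + exp(3*t)]

Strategy: write A = P · J · P⁻¹ where J is a Jordan canonical form, so e^{tA} = P · e^{tJ} · P⁻¹, and e^{tJ} can be computed block-by-block.

A has Jordan form
J =
  [3, 1, 0]
  [0, 3, 0]
  [0, 0, 3]
(up to reordering of blocks).

Per-block formulas:
  For a 2×2 Jordan block J_2(3): exp(t · J_2(3)) = e^(3t)·(I + t·N), where N is the 2×2 nilpotent shift.
  For a 1×1 block at λ = 3: exp(t · [3]) = [e^(3t)].

After assembling e^{tJ} and conjugating by P, we get:

e^{tA} =
  [-2*t*exp(3*t) + exp(3*t), t*exp(3*t), -t*exp(3*t)]
  [-6*t*exp(3*t), 3*t*exp(3*t) + exp(3*t), -3*t*exp(3*t)]
  [-2*t*exp(3*t), t*exp(3*t), -t*exp(3*t) + exp(3*t)]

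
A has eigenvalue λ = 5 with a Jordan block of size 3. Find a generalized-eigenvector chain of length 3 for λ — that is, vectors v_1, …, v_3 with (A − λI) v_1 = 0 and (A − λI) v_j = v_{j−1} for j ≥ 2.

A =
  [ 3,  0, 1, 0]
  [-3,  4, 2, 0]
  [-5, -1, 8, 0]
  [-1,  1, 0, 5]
A Jordan chain for λ = 5 of length 3:
v_1 = (-1, -1, -2, -1)ᵀ
v_2 = (-2, -3, -5, -1)ᵀ
v_3 = (1, 0, 0, 0)ᵀ

Let N = A − (5)·I. We want v_3 with N^3 v_3 = 0 but N^2 v_3 ≠ 0; then v_{j-1} := N · v_j for j = 3, …, 2.

Pick v_3 = (1, 0, 0, 0)ᵀ.
Then v_2 = N · v_3 = (-2, -3, -5, -1)ᵀ.
Then v_1 = N · v_2 = (-1, -1, -2, -1)ᵀ.

Sanity check: (A − (5)·I) v_1 = (0, 0, 0, 0)ᵀ = 0. ✓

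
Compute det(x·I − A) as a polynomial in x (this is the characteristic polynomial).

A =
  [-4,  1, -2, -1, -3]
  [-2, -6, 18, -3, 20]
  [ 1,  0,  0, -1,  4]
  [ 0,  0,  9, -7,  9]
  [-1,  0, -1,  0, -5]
x^5 + 22*x^4 + 193*x^3 + 844*x^2 + 1840*x + 1600

Expanding det(x·I − A) (e.g. by cofactor expansion or by noting that A is similar to its Jordan form J, which has the same characteristic polynomial as A) gives
  χ_A(x) = x^5 + 22*x^4 + 193*x^3 + 844*x^2 + 1840*x + 1600
which factors as (x + 4)^3*(x + 5)^2. The eigenvalues (with algebraic multiplicities) are λ = -5 with multiplicity 2, λ = -4 with multiplicity 3.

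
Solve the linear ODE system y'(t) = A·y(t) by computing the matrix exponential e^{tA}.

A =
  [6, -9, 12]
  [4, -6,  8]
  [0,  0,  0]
e^{tA} =
  [6*t + 1, -9*t, 12*t]
  [4*t, 1 - 6*t, 8*t]
  [0, 0, 1]

Strategy: write A = P · J · P⁻¹ where J is a Jordan canonical form, so e^{tA} = P · e^{tJ} · P⁻¹, and e^{tJ} can be computed block-by-block.

A has Jordan form
J =
  [0, 1, 0]
  [0, 0, 0]
  [0, 0, 0]
(up to reordering of blocks).

Per-block formulas:
  For a 2×2 Jordan block J_2(0): exp(t · J_2(0)) = e^(0t)·(I + t·N), where N is the 2×2 nilpotent shift.
  For a 1×1 block at λ = 0: exp(t · [0]) = [e^(0t)].

After assembling e^{tJ} and conjugating by P, we get:

e^{tA} =
  [6*t + 1, -9*t, 12*t]
  [4*t, 1 - 6*t, 8*t]
  [0, 0, 1]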